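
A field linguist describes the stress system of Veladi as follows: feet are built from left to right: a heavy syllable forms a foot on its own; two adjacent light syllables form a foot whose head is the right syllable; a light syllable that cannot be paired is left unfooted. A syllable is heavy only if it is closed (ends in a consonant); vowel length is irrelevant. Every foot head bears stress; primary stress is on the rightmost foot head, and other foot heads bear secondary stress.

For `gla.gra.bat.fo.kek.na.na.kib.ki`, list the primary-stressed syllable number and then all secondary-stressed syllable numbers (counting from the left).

Weights: 1 gla L, 2 gra L, 3 bat H, 4 fo L, 5 kek H, 6 na L, 7 na L, 8 kib H, 9 ki L.
Parse left to right (heavy = foot alone; LL = one foot; stranded L unfooted): (gla.ˈgra) (ˈbat) fo (ˈkek) (na.ˈna) (ˈkib) ki.
Foot heads: 2, 3, 5, 7, 8.
Primary stress on the rightmost head = syllable 8.
Secondary stress on 2, 3, 5, 7: gla.ˌgra.ˌbat.fo.ˌkek.na.ˌna.ˈkib.ki.

primary 8, secondary 2, 3, 5, 7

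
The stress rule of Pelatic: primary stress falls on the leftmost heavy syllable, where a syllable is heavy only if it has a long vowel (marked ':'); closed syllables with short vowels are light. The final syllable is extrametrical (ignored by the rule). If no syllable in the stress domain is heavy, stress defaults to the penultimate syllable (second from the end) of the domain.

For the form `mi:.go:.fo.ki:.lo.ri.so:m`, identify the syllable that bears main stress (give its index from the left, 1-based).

1

The final syllable (7, so:m) is extrametrical; the stress domain is syllables 1–6.
Weights: 1 mi: H, 2 go: H, 3 fo L, 4 ki: H, 5 lo L, 6 ri L.
Heavy syllables in the domain: 1, 2, 4. The leftmost is syllable 1 (mi:).
Primary stress: syllable 1 → ˈmi:.go:.fo.ki:.lo.ri.so:m.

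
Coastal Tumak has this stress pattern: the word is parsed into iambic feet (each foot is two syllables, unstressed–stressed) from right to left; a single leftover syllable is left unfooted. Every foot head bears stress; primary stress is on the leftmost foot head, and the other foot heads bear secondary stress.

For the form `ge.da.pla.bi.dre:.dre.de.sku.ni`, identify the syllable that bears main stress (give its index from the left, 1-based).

Parse right to left into iambic (σˈσ) feet: ge (da.ˈpla) (bi.ˈdre:) (dre.ˈde) (sku.ˈni). Syllable 1 is left unfooted.
Foot heads (stressed positions): 3, 5, 7, 9.
End Rule Leftmost: primary stress on the leftmost head = syllable 3.
Primary stress: syllable 3 → ge.da.ˈpla.bi.dre:.dre.de.sku.ni.

3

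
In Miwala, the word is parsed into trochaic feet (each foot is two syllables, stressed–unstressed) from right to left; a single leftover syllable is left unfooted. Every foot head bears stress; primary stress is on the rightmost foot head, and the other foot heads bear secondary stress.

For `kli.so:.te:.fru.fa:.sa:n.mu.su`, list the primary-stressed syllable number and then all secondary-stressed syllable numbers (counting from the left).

primary 7, secondary 1, 3, 5

Parse right to left into trochaic (ˈσσ) feet: (ˈkli.so:) (ˈte:.fru) (ˈfa:.sa:n) (ˈmu.su).
Foot heads (stressed positions): 1, 3, 5, 7.
End Rule Rightmost: primary stress on the rightmost head = syllable 7.
Secondary stress on 1, 3, 5: ˌkli.so:.ˌte:.fru.ˌfa:.sa:n.ˈmu.su.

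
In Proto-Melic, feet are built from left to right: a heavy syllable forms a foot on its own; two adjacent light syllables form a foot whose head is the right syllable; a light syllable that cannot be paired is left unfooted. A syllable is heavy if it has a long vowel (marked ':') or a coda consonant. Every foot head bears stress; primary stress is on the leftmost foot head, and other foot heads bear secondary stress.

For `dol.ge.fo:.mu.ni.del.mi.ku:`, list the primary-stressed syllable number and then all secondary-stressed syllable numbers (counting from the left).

primary 1, secondary 3, 5, 6, 8

Weights: 1 dol H, 2 ge L, 3 fo: H, 4 mu L, 5 ni L, 6 del H, 7 mi L, 8 ku: H.
Parse left to right (heavy = foot alone; LL = one foot; stranded L unfooted): (ˈdol) ge (ˈfo:) (mu.ˈni) (ˈdel) mi (ˈku:).
Foot heads: 1, 3, 5, 6, 8.
Primary stress on the leftmost head = syllable 1.
Secondary stress on 3, 5, 6, 8: ˈdol.ge.ˌfo:.mu.ˌni.ˌdel.mi.ˌku:.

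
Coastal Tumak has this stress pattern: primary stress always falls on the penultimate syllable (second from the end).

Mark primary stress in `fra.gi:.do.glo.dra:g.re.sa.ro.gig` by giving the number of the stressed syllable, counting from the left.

8

The word has 9 syllables; the penultimate syllable (second from the end) is syllable 8 (ro).
Primary stress: syllable 8 → fra.gi:.do.glo.dra:g.re.sa.ˈro.gig.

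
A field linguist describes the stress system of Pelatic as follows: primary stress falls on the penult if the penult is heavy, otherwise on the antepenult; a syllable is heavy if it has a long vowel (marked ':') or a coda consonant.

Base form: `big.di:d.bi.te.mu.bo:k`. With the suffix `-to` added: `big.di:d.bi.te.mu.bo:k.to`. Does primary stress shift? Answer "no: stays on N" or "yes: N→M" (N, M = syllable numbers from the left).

yes: 4→6

Base `big.di:d.bi.te.mu.bo:k` (6 syllables):
  Weights: 4 te L, 5 mu L, 6 bo:k H.
  The penult (syllable 5, mu) is light, so stress falls on the antepenult (syllable 4, te).
  → primary stress on syllable 4.
Suffixed `big.di:d.bi.te.mu.bo:k.to` (7 syllables):
  Weights: 5 mu L, 6 bo:k H, 7 to L.
  The penult (syllable 6, bo:k) is heavy, so it takes stress.
  → primary stress on syllable 6.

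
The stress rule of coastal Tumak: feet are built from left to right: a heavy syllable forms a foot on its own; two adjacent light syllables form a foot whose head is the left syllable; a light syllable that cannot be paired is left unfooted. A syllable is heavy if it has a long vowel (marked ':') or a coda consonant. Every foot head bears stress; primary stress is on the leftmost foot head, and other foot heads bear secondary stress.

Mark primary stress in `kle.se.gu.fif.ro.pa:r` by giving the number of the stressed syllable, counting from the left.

1

Weights: 1 kle L, 2 se L, 3 gu L, 4 fif H, 5 ro L, 6 pa:r H.
Parse left to right (heavy = foot alone; LL = one foot; stranded L unfooted): (ˈkle.se) gu (ˈfif) ro (ˈpa:r).
Foot heads: 1, 4, 6.
Primary stress on the leftmost head = syllable 1.
Primary stress: syllable 1 → ˈkle.se.gu.fif.ro.pa:r.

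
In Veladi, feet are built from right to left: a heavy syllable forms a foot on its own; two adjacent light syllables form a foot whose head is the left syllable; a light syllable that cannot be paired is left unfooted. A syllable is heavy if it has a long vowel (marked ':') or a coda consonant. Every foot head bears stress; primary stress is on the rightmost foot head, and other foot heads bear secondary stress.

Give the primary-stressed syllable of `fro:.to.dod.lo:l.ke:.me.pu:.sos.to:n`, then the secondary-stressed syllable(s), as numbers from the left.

Weights: 1 fro: H, 2 to L, 3 dod H, 4 lo:l H, 5 ke: H, 6 me L, 7 pu: H, 8 sos H, 9 to:n H.
Parse right to left (heavy = foot alone; LL = one foot; stranded L unfooted): (ˈfro:) to (ˈdod) (ˈlo:l) (ˈke:) me (ˈpu:) (ˈsos) (ˈto:n).
Foot heads: 1, 3, 4, 5, 7, 8, 9.
Primary stress on the rightmost head = syllable 9.
Secondary stress on 1, 3, 4, 5, 7, 8: ˌfro:.to.ˌdod.ˌlo:l.ˌke:.me.ˌpu:.ˌsos.ˈto:n.

primary 9, secondary 1, 3, 4, 5, 7, 8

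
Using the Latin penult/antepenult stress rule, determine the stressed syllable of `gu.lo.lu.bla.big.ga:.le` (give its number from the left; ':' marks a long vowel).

Classical Latin: stress the penult if heavy (long vowel or closed), else the antepenult.
Weights: 5 big H, 6 ga: H, 7 le L.
The penult (syllable 6, ga:) is heavy, so it takes stress.
Stress on syllable 6: gu.lo.lu.bla.big.ˈga:.le.

6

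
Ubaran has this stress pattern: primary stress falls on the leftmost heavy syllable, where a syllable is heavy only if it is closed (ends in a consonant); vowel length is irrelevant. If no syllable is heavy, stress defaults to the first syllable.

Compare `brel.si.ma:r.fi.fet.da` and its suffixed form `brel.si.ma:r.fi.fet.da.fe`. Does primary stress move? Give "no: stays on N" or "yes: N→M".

Base `brel.si.ma:r.fi.fet.da` (6 syllables):
  Weights: 1 brel H, 2 si L, 3 ma:r H, 4 fi L, 5 fet H, 6 da L.
  Heavy syllables in the domain: 1, 3, 5. The leftmost is syllable 1 (brel).
  → primary stress on syllable 1.
Suffixed `brel.si.ma:r.fi.fet.da.fe` (7 syllables):
  Weights: 1 brel H, 2 si L, 3 ma:r H, 4 fi L, 5 fet H, 6 da L, 7 fe L.
  Heavy syllables in the domain: 1, 3, 5. The leftmost is syllable 1 (brel).
  → primary stress on syllable 1.

no: stays on 1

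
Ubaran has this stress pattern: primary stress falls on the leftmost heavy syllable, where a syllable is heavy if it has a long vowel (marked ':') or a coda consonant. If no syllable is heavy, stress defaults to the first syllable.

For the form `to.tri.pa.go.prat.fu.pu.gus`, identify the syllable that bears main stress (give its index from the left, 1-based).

Weights: 1 to L, 2 tri L, 3 pa L, 4 go L, 5 prat H, 6 fu L, 7 pu L, 8 gus H.
Heavy syllables in the domain: 5, 8. The leftmost is syllable 5 (prat).
Primary stress: syllable 5 → to.tri.pa.go.ˈprat.fu.pu.gus.

5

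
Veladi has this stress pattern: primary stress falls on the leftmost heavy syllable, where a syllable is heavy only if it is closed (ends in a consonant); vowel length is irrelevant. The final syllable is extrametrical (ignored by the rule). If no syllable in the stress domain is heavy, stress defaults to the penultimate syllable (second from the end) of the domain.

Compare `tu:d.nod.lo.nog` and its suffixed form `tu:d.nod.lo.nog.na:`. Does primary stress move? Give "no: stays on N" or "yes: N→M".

Base `tu:d.nod.lo.nog` (4 syllables):
  The final syllable (4, nog) is extrametrical; the stress domain is syllables 1–3.
  Weights: 1 tu:d H, 2 nod H, 3 lo L.
  Heavy syllables in the domain: 1, 2. The leftmost is syllable 1 (tu:d).
  → primary stress on syllable 1.
Suffixed `tu:d.nod.lo.nog.na:` (5 syllables):
  The final syllable (5, na:) is extrametrical; the stress domain is syllables 1–4.
  Weights: 1 tu:d H, 2 nod H, 3 lo L, 4 nog H.
  Heavy syllables in the domain: 1, 2, 4. The leftmost is syllable 1 (tu:d).
  → primary stress on syllable 1.

no: stays on 1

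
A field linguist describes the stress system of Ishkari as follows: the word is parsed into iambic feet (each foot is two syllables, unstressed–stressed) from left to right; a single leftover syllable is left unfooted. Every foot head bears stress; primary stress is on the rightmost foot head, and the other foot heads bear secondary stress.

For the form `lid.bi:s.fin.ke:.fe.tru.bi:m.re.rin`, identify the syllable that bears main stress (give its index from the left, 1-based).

Parse left to right into iambic (σˈσ) feet: (lid.ˈbi:s) (fin.ˈke:) (fe.ˈtru) (bi:m.ˈre) rin. Syllable 9 is left unfooted.
Foot heads (stressed positions): 2, 4, 6, 8.
End Rule Rightmost: primary stress on the rightmost head = syllable 8.
Primary stress: syllable 8 → lid.bi:s.fin.ke:.fe.tru.bi:m.ˈre.rin.

8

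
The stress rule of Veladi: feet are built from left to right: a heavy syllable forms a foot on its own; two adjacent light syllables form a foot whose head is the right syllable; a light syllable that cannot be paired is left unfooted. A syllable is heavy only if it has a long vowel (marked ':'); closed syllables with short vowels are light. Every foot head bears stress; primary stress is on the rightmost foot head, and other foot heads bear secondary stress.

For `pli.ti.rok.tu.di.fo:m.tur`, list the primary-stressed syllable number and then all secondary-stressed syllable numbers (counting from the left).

primary 6, secondary 2, 4

Weights: 1 pli L, 2 ti L, 3 rok L, 4 tu L, 5 di L, 6 fo:m H, 7 tur L.
Parse left to right (heavy = foot alone; LL = one foot; stranded L unfooted): (pli.ˈti) (rok.ˈtu) di (ˈfo:m) tur.
Foot heads: 2, 4, 6.
Primary stress on the rightmost head = syllable 6.
Secondary stress on 2, 4: pli.ˌti.rok.ˌtu.di.ˈfo:m.tur.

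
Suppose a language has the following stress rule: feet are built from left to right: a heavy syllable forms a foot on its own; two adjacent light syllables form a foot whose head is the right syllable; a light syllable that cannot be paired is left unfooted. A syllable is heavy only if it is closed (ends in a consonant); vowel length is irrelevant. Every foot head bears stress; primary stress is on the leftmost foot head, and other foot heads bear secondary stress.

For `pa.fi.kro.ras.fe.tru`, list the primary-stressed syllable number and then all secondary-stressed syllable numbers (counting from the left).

primary 2, secondary 4, 6

Weights: 1 pa L, 2 fi L, 3 kro L, 4 ras H, 5 fe L, 6 tru L.
Parse left to right (heavy = foot alone; LL = one foot; stranded L unfooted): (pa.ˈfi) kro (ˈras) (fe.ˈtru).
Foot heads: 2, 4, 6.
Primary stress on the leftmost head = syllable 2.
Secondary stress on 4, 6: pa.ˈfi.kro.ˌras.fe.ˌtru.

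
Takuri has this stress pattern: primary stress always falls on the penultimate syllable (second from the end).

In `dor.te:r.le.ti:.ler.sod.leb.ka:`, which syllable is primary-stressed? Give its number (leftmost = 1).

The word has 8 syllables; the penultimate syllable (second from the end) is syllable 7 (leb).
Primary stress: syllable 7 → dor.te:r.le.ti:.ler.sod.ˈleb.ka:.

7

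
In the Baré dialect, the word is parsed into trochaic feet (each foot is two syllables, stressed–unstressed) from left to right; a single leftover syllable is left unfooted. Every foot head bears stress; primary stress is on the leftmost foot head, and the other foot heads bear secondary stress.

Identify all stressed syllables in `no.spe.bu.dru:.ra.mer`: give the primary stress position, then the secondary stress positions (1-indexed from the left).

Parse left to right into trochaic (ˈσσ) feet: (ˈno.spe) (ˈbu.dru:) (ˈra.mer).
Foot heads (stressed positions): 1, 3, 5.
End Rule Leftmost: primary stress on the leftmost head = syllable 1.
Secondary stress on 3, 5: ˈno.spe.ˌbu.dru:.ˌra.mer.

primary 1, secondary 3, 5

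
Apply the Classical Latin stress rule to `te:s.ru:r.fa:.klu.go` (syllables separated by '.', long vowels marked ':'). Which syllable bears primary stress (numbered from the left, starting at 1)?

3

Classical Latin: stress the penult if heavy (long vowel or closed), else the antepenult.
Weights: 3 fa: H, 4 klu L, 5 go L.
The penult (syllable 4, klu) is light, so stress falls on the antepenult (syllable 3, fa:).
Stress on syllable 3: te:s.ru:r.ˈfa:.klu.go.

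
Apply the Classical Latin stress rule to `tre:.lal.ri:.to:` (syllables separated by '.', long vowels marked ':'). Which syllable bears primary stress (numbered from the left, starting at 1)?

3

Classical Latin: stress the penult if heavy (long vowel or closed), else the antepenult.
Weights: 2 lal H, 3 ri: H, 4 to: H.
The penult (syllable 3, ri:) is heavy, so it takes stress.
Stress on syllable 3: tre:.lal.ˈri:.to:.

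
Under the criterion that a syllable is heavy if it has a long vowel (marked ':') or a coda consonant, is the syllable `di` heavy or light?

`di`: short vowel, open (no coda). Short vowel, open → light.

light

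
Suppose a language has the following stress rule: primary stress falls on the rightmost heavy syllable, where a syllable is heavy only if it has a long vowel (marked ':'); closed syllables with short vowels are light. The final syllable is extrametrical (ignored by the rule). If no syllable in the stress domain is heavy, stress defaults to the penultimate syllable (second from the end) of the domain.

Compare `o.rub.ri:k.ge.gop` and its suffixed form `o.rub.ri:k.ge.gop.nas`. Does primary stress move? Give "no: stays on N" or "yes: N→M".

Base `o.rub.ri:k.ge.gop` (5 syllables):
  The final syllable (5, gop) is extrametrical; the stress domain is syllables 1–4.
  Weights: 1 o L, 2 rub L, 3 ri:k H, 4 ge L.
  Heavy syllables in the domain: 3. The rightmost is syllable 3 (ri:k).
  → primary stress on syllable 3.
Suffixed `o.rub.ri:k.ge.gop.nas` (6 syllables):
  The final syllable (6, nas) is extrametrical; the stress domain is syllables 1–5.
  Weights: 1 o L, 2 rub L, 3 ri:k H, 4 ge L, 5 gop L.
  Heavy syllables in the domain: 3. The rightmost is syllable 3 (ri:k).
  → primary stress on syllable 3.

no: stays on 3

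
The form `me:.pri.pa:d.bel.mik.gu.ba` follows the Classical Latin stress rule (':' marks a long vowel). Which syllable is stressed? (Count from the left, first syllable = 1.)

Classical Latin: stress the penult if heavy (long vowel or closed), else the antepenult.
Weights: 5 mik H, 6 gu L, 7 ba L.
The penult (syllable 6, gu) is light, so stress falls on the antepenult (syllable 5, mik).
Stress on syllable 5: me:.pri.pa:d.bel.ˈmik.gu.ba.

5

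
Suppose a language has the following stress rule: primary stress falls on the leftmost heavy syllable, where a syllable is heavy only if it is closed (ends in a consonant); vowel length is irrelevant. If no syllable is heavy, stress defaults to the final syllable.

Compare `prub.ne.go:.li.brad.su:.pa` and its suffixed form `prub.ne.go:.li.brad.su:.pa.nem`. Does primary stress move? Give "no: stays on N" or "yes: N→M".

Base `prub.ne.go:.li.brad.su:.pa` (7 syllables):
  Weights: 1 prub H, 2 ne L, 3 go: L, 4 li L, 5 brad H, 6 su: L, 7 pa L.
  Heavy syllables in the domain: 1, 5. The leftmost is syllable 1 (prub).
  → primary stress on syllable 1.
Suffixed `prub.ne.go:.li.brad.su:.pa.nem` (8 syllables):
  Weights: 1 prub H, 2 ne L, 3 go: L, 4 li L, 5 brad H, 6 su: L, 7 pa L, 8 nem H.
  Heavy syllables in the domain: 1, 5, 8. The leftmost is syllable 1 (prub).
  → primary stress on syllable 1.

no: stays on 1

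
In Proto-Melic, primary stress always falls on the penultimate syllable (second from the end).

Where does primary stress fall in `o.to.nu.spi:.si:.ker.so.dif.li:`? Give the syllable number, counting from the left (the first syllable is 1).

The word has 9 syllables; the penultimate syllable (second from the end) is syllable 8 (dif).
Primary stress: syllable 8 → o.to.nu.spi:.si:.ker.so.ˈdif.li:.

8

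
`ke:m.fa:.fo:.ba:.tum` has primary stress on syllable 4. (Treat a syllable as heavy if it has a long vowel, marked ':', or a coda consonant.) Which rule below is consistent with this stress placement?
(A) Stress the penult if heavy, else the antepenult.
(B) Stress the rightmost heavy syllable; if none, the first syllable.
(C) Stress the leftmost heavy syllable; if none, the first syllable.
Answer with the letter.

A

Rule A → syllable 4 ✓.
Rule B → syllable 5 (observed: 4).
Rule C → syllable 1 (observed: 4).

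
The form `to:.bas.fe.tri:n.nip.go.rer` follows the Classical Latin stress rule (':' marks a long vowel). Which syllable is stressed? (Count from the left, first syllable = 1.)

5

Classical Latin: stress the penult if heavy (long vowel or closed), else the antepenult.
Weights: 5 nip H, 6 go L, 7 rer H.
The penult (syllable 6, go) is light, so stress falls on the antepenult (syllable 5, nip).
Stress on syllable 5: to:.bas.fe.tri:n.ˈnip.go.rer.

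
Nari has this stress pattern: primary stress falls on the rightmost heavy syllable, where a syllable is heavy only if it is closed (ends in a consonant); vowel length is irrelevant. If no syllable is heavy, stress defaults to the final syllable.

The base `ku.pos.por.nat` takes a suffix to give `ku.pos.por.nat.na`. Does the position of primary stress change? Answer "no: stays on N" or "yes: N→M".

Base `ku.pos.por.nat` (4 syllables):
  Weights: 1 ku L, 2 pos H, 3 por H, 4 nat H.
  Heavy syllables in the domain: 2, 3, 4. The rightmost is syllable 4 (nat).
  → primary stress on syllable 4.
Suffixed `ku.pos.por.nat.na` (5 syllables):
  Weights: 1 ku L, 2 pos H, 3 por H, 4 nat H, 5 na L.
  Heavy syllables in the domain: 2, 3, 4. The rightmost is syllable 4 (nat).
  → primary stress on syllable 4.

no: stays on 4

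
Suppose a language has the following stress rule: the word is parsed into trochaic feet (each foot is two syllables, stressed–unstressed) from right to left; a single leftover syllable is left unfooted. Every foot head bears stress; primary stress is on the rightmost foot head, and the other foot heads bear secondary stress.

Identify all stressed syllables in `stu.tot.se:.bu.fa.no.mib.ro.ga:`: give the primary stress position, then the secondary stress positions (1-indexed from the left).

primary 8, secondary 2, 4, 6

Parse right to left into trochaic (ˈσσ) feet: stu (ˈtot.se:) (ˈbu.fa) (ˈno.mib) (ˈro.ga:). Syllable 1 is left unfooted.
Foot heads (stressed positions): 2, 4, 6, 8.
End Rule Rightmost: primary stress on the rightmost head = syllable 8.
Secondary stress on 2, 4, 6: stu.ˌtot.se:.ˌbu.fa.ˌno.mib.ˈro.ga:.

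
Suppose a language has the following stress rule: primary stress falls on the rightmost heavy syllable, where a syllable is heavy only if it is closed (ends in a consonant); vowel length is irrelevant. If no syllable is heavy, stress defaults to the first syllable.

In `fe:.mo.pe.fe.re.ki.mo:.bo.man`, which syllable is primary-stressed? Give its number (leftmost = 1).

Weights: 1 fe: L, 2 mo L, 3 pe L, 4 fe L, 5 re L, 6 ki L, 7 mo: L, 8 bo L, 9 man H.
Heavy syllables in the domain: 9. The rightmost is syllable 9 (man).
Primary stress: syllable 9 → fe:.mo.pe.fe.re.ki.mo:.bo.ˈman.

9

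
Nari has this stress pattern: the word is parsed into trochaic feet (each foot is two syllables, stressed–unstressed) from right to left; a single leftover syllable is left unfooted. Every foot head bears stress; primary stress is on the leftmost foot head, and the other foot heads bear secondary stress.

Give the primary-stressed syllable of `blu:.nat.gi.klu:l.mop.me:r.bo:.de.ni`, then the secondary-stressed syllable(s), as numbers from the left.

Parse right to left into trochaic (ˈσσ) feet: blu: (ˈnat.gi) (ˈklu:l.mop) (ˈme:r.bo:) (ˈde.ni). Syllable 1 is left unfooted.
Foot heads (stressed positions): 2, 4, 6, 8.
End Rule Leftmost: primary stress on the leftmost head = syllable 2.
Secondary stress on 4, 6, 8: blu:.ˈnat.gi.ˌklu:l.mop.ˌme:r.bo:.ˌde.ni.

primary 2, secondary 4, 6, 8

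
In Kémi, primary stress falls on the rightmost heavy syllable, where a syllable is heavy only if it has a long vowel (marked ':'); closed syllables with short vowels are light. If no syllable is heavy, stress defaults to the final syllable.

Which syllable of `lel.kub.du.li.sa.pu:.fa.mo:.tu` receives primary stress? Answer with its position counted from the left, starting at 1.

8

Weights: 1 lel L, 2 kub L, 3 du L, 4 li L, 5 sa L, 6 pu: H, 7 fa L, 8 mo: H, 9 tu L.
Heavy syllables in the domain: 6, 8. The rightmost is syllable 8 (mo:).
Primary stress: syllable 8 → lel.kub.du.li.sa.pu:.fa.ˈmo:.tu.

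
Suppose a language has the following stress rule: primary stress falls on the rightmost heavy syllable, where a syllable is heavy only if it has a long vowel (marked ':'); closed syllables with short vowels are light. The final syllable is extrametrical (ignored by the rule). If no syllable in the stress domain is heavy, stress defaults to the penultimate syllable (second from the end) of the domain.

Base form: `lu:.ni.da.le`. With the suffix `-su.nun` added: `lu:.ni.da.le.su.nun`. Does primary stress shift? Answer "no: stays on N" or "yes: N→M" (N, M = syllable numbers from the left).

no: stays on 1

Base `lu:.ni.da.le` (4 syllables):
  The final syllable (4, le) is extrametrical; the stress domain is syllables 1–3.
  Weights: 1 lu: H, 2 ni L, 3 da L.
  Heavy syllables in the domain: 1. The rightmost is syllable 1 (lu:).
  → primary stress on syllable 1.
Suffixed `lu:.ni.da.le.su.nun` (6 syllables):
  The final syllable (6, nun) is extrametrical; the stress domain is syllables 1–5.
  Weights: 1 lu: H, 2 ni L, 3 da L, 4 le L, 5 su L.
  Heavy syllables in the domain: 1. The rightmost is syllable 1 (lu:).
  → primary stress on syllable 1.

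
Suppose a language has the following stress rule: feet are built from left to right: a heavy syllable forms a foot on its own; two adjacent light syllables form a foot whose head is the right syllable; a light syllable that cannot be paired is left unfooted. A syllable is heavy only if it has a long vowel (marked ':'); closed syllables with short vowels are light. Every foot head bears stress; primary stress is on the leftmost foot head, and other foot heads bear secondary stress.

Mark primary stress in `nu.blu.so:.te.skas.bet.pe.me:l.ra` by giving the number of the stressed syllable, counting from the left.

2

Weights: 1 nu L, 2 blu L, 3 so: H, 4 te L, 5 skas L, 6 bet L, 7 pe L, 8 me:l H, 9 ra L.
Parse left to right (heavy = foot alone; LL = one foot; stranded L unfooted): (nu.ˈblu) (ˈso:) (te.ˈskas) (bet.ˈpe) (ˈme:l) ra.
Foot heads: 2, 3, 5, 7, 8.
Primary stress on the leftmost head = syllable 2.
Primary stress: syllable 2 → nu.ˈblu.so:.te.skas.bet.pe.me:l.ra.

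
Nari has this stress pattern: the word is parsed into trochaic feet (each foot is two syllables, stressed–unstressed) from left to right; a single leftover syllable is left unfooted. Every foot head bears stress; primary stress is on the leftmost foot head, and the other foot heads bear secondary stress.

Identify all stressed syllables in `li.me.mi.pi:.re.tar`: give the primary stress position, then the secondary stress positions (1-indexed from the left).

primary 1, secondary 3, 5

Parse left to right into trochaic (ˈσσ) feet: (ˈli.me) (ˈmi.pi:) (ˈre.tar).
Foot heads (stressed positions): 1, 3, 5.
End Rule Leftmost: primary stress on the leftmost head = syllable 1.
Secondary stress on 3, 5: ˈli.me.ˌmi.pi:.ˌre.tar.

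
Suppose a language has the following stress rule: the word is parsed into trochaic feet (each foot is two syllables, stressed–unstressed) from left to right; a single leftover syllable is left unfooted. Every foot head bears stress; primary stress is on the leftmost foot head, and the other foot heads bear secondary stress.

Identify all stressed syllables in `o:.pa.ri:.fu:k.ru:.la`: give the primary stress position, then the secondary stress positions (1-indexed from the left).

primary 1, secondary 3, 5

Parse left to right into trochaic (ˈσσ) feet: (ˈo:.pa) (ˈri:.fu:k) (ˈru:.la).
Foot heads (stressed positions): 1, 3, 5.
End Rule Leftmost: primary stress on the leftmost head = syllable 1.
Secondary stress on 3, 5: ˈo:.pa.ˌri:.fu:k.ˌru:.la.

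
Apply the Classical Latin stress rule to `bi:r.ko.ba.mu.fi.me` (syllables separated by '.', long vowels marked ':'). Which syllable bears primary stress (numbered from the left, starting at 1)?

4

Classical Latin: stress the penult if heavy (long vowel or closed), else the antepenult.
Weights: 4 mu L, 5 fi L, 6 me L.
The penult (syllable 5, fi) is light, so stress falls on the antepenult (syllable 4, mu).
Stress on syllable 4: bi:r.ko.ba.ˈmu.fi.me.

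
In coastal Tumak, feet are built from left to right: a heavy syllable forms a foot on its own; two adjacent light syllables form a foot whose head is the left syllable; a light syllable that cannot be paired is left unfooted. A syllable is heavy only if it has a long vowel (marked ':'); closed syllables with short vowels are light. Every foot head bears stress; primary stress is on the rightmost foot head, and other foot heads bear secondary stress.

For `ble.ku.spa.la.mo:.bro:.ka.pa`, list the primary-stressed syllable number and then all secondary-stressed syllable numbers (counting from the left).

primary 7, secondary 1, 3, 5, 6

Weights: 1 ble L, 2 ku L, 3 spa L, 4 la L, 5 mo: H, 6 bro: H, 7 ka L, 8 pa L.
Parse left to right (heavy = foot alone; LL = one foot; stranded L unfooted): (ˈble.ku) (ˈspa.la) (ˈmo:) (ˈbro:) (ˈka.pa).
Foot heads: 1, 3, 5, 6, 7.
Primary stress on the rightmost head = syllable 7.
Secondary stress on 1, 3, 5, 6: ˌble.ku.ˌspa.la.ˌmo:.ˌbro:.ˈka.pa.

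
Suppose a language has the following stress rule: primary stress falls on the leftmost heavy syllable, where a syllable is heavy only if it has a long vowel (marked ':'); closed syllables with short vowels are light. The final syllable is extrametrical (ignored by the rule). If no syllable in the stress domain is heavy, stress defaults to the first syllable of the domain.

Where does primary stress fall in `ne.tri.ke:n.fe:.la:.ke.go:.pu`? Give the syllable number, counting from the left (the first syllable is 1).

3

The final syllable (8, pu) is extrametrical; the stress domain is syllables 1–7.
Weights: 1 ne L, 2 tri L, 3 ke:n H, 4 fe: H, 5 la: H, 6 ke L, 7 go: H.
Heavy syllables in the domain: 3, 4, 5, 7. The leftmost is syllable 3 (ke:n).
Primary stress: syllable 3 → ne.tri.ˈke:n.fe:.la:.ke.go:.pu.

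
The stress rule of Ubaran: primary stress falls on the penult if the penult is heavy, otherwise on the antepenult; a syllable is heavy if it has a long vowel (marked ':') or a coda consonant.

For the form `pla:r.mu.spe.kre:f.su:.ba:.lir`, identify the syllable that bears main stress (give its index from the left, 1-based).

Weights: 5 su: H, 6 ba: H, 7 lir H.
The penult (syllable 6, ba:) is heavy, so it takes stress.
Primary stress: syllable 6 → pla:r.mu.spe.kre:f.su:.ˈba:.lir.

6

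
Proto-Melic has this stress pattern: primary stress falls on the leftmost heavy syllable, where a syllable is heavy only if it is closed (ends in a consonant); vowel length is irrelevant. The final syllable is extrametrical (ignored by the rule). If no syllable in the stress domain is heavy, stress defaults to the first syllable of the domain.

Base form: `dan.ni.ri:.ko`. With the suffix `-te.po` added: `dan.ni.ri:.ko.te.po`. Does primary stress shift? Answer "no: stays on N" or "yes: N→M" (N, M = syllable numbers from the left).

Base `dan.ni.ri:.ko` (4 syllables):
  The final syllable (4, ko) is extrametrical; the stress domain is syllables 1–3.
  Weights: 1 dan H, 2 ni L, 3 ri: L.
  Heavy syllables in the domain: 1. The leftmost is syllable 1 (dan).
  → primary stress on syllable 1.
Suffixed `dan.ni.ri:.ko.te.po` (6 syllables):
  The final syllable (6, po) is extrametrical; the stress domain is syllables 1–5.
  Weights: 1 dan H, 2 ni L, 3 ri: L, 4 ko L, 5 te L.
  Heavy syllables in the domain: 1. The leftmost is syllable 1 (dan).
  → primary stress on syllable 1.

no: stays on 1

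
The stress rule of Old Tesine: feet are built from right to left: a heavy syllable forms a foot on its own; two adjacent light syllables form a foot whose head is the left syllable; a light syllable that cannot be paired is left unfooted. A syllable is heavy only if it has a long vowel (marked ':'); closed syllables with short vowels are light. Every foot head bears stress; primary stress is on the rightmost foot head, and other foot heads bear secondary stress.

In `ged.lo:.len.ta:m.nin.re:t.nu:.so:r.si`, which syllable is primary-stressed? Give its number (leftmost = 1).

Weights: 1 ged L, 2 lo: H, 3 len L, 4 ta:m H, 5 nin L, 6 re:t H, 7 nu: H, 8 so:r H, 9 si L.
Parse right to left (heavy = foot alone; LL = one foot; stranded L unfooted): ged (ˈlo:) len (ˈta:m) nin (ˈre:t) (ˈnu:) (ˈso:r) si.
Foot heads: 2, 4, 6, 7, 8.
Primary stress on the rightmost head = syllable 8.
Primary stress: syllable 8 → ged.lo:.len.ta:m.nin.re:t.nu:.ˈso:r.si.

8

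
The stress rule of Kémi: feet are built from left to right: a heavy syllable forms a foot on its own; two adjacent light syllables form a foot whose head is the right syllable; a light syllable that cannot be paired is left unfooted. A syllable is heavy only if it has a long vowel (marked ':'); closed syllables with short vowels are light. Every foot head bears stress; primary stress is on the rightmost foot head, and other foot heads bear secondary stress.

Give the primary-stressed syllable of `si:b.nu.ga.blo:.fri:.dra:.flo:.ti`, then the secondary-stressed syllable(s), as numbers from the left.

Weights: 1 si:b H, 2 nu L, 3 ga L, 4 blo: H, 5 fri: H, 6 dra: H, 7 flo: H, 8 ti L.
Parse left to right (heavy = foot alone; LL = one foot; stranded L unfooted): (ˈsi:b) (nu.ˈga) (ˈblo:) (ˈfri:) (ˈdra:) (ˈflo:) ti.
Foot heads: 1, 3, 4, 5, 6, 7.
Primary stress on the rightmost head = syllable 7.
Secondary stress on 1, 3, 4, 5, 6: ˌsi:b.nu.ˌga.ˌblo:.ˌfri:.ˌdra:.ˈflo:.ti.

primary 7, secondary 1, 3, 4, 5, 6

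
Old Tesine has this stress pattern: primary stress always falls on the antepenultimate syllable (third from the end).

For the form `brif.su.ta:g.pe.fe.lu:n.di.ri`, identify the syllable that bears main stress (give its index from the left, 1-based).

6

The word has 8 syllables; the antepenultimate syllable (third from the end) is syllable 6 (lu:n).
Primary stress: syllable 6 → brif.su.ta:g.pe.fe.ˈlu:n.di.ri.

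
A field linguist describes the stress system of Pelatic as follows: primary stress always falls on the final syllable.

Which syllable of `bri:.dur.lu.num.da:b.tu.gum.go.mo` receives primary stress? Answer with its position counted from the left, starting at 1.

9

The word has 9 syllables; the final syllable is syllable 9 (mo).
Primary stress: syllable 9 → bri:.dur.lu.num.da:b.tu.gum.go.ˈmo.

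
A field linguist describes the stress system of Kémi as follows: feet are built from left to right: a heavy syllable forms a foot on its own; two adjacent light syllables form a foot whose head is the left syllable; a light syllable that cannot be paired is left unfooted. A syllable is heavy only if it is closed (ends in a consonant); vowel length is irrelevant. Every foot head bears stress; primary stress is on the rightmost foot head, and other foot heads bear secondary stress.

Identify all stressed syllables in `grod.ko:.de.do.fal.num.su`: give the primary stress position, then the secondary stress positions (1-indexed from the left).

Weights: 1 grod H, 2 ko: L, 3 de L, 4 do L, 5 fal H, 6 num H, 7 su L.
Parse left to right (heavy = foot alone; LL = one foot; stranded L unfooted): (ˈgrod) (ˈko:.de) do (ˈfal) (ˈnum) su.
Foot heads: 1, 2, 5, 6.
Primary stress on the rightmost head = syllable 6.
Secondary stress on 1, 2, 5: ˌgrod.ˌko:.de.do.ˌfal.ˈnum.su.

primary 6, secondary 1, 2, 5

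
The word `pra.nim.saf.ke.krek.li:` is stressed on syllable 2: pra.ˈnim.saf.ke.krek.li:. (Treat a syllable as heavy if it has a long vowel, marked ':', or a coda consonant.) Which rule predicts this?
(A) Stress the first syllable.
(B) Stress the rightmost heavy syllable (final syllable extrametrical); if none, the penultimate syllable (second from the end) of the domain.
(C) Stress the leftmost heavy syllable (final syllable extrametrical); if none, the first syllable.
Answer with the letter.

C

Rule A → syllable 1 (observed: 2).
Rule B → syllable 5 (observed: 2).
Rule C → syllable 2 ✓.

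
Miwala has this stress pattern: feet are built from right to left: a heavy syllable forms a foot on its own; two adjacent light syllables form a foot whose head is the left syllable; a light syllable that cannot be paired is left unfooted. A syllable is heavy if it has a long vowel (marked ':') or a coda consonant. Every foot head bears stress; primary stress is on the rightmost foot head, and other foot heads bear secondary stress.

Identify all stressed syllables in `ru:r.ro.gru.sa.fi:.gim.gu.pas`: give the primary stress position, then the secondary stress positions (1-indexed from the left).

primary 8, secondary 1, 3, 5, 6

Weights: 1 ru:r H, 2 ro L, 3 gru L, 4 sa L, 5 fi: H, 6 gim H, 7 gu L, 8 pas H.
Parse right to left (heavy = foot alone; LL = one foot; stranded L unfooted): (ˈru:r) ro (ˈgru.sa) (ˈfi:) (ˈgim) gu (ˈpas).
Foot heads: 1, 3, 5, 6, 8.
Primary stress on the rightmost head = syllable 8.
Secondary stress on 1, 3, 5, 6: ˌru:r.ro.ˌgru.sa.ˌfi:.ˌgim.gu.ˈpas.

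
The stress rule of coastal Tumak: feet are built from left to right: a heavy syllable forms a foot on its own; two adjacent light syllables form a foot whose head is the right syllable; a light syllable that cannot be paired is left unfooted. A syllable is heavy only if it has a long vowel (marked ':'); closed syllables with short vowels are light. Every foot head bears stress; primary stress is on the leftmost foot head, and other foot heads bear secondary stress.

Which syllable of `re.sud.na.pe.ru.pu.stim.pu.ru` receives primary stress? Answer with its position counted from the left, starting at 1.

Weights: 1 re L, 2 sud L, 3 na L, 4 pe L, 5 ru L, 6 pu L, 7 stim L, 8 pu L, 9 ru L.
Parse left to right (heavy = foot alone; LL = one foot; stranded L unfooted): (re.ˈsud) (na.ˈpe) (ru.ˈpu) (stim.ˈpu) ru.
Foot heads: 2, 4, 6, 8.
Primary stress on the leftmost head = syllable 2.
Primary stress: syllable 2 → re.ˈsud.na.pe.ru.pu.stim.pu.ru.

2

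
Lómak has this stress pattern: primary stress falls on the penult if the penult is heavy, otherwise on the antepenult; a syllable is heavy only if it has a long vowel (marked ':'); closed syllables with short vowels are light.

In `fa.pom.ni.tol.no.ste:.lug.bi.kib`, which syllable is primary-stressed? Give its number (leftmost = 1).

7

Weights: 7 lug L, 8 bi L, 9 kib L.
The penult (syllable 8, bi) is light, so stress falls on the antepenult (syllable 7, lug).
Primary stress: syllable 7 → fa.pom.ni.tol.no.ste:.ˈlug.bi.kib.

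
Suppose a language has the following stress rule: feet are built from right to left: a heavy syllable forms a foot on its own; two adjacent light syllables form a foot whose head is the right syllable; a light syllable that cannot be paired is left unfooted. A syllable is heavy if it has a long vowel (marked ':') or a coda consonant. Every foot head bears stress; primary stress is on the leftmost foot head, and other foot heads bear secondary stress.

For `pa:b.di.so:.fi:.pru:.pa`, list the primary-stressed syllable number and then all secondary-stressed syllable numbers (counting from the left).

Weights: 1 pa:b H, 2 di L, 3 so: H, 4 fi: H, 5 pru: H, 6 pa L.
Parse right to left (heavy = foot alone; LL = one foot; stranded L unfooted): (ˈpa:b) di (ˈso:) (ˈfi:) (ˈpru:) pa.
Foot heads: 1, 3, 4, 5.
Primary stress on the leftmost head = syllable 1.
Secondary stress on 3, 4, 5: ˈpa:b.di.ˌso:.ˌfi:.ˌpru:.pa.

primary 1, secondary 3, 4, 5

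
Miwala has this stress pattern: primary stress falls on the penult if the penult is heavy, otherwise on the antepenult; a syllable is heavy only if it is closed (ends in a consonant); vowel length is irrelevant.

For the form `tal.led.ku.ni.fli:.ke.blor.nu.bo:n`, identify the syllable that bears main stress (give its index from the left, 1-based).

Weights: 7 blor H, 8 nu L, 9 bo:n H.
The penult (syllable 8, nu) is light, so stress falls on the antepenult (syllable 7, blor).
Primary stress: syllable 7 → tal.led.ku.ni.fli:.ke.ˈblor.nu.bo:n.

7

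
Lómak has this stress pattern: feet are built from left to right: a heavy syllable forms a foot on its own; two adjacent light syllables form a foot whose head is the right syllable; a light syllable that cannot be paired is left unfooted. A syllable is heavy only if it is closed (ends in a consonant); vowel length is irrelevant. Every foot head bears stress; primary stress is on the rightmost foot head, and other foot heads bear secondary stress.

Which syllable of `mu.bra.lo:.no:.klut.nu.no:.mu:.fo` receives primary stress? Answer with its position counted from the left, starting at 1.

9

Weights: 1 mu L, 2 bra L, 3 lo: L, 4 no: L, 5 klut H, 6 nu L, 7 no: L, 8 mu: L, 9 fo L.
Parse left to right (heavy = foot alone; LL = one foot; stranded L unfooted): (mu.ˈbra) (lo:.ˈno:) (ˈklut) (nu.ˈno:) (mu:.ˈfo).
Foot heads: 2, 4, 5, 7, 9.
Primary stress on the rightmost head = syllable 9.
Primary stress: syllable 9 → mu.bra.lo:.no:.klut.nu.no:.mu:.ˈfo.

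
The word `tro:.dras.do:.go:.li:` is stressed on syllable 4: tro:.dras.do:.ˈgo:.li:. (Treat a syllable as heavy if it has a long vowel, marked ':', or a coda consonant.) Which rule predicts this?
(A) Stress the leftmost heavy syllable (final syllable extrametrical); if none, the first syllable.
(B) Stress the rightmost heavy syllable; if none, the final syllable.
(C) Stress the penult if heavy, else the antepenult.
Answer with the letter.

C

Rule A → syllable 1 (observed: 4).
Rule B → syllable 5 (observed: 4).
Rule C → syllable 4 ✓.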